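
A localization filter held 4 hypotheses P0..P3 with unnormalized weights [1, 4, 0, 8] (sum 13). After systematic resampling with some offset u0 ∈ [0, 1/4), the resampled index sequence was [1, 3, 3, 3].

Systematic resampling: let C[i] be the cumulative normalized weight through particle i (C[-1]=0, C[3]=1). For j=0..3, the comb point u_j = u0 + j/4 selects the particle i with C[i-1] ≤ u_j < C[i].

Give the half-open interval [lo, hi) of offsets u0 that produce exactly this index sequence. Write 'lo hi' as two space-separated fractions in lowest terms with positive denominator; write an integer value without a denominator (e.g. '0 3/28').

C = [1/13, 5/13, 5/13, 1]
j=0 picked index 1: u0 ∈ [1/13, 5/13)
j=1 picked index 3: u0 ∈ [7/52, 3/4)
j=2 picked index 3: u0 ∈ [-3/26, 1/2)
j=3 picked index 3: u0 ∈ [-19/52, 1/4)
intersection: [7/52, 1/4)

7/52 1/4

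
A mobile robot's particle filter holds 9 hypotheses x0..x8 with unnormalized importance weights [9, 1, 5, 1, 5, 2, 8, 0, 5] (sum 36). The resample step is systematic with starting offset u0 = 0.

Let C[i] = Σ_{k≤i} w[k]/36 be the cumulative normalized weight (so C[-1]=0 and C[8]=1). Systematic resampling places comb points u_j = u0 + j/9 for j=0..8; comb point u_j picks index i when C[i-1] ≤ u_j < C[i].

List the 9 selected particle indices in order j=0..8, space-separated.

0 0 0 2 4 4 6 6 8

C = [1/4, 5/18, 5/12, 4/9, 7/12, 23/36, 31/36, 31/36, 1]
j=0: u_0=0 ∈ [0, 1/4) → index 0
j=1: u_1=1/9 ∈ [0, 1/4) → index 0
j=2: u_2=2/9 ∈ [0, 1/4) → index 0
j=3: u_3=1/3 ∈ [5/18, 5/12) → index 2
j=4: u_4=4/9 ∈ [4/9, 7/12) → index 4
j=5: u_5=5/9 ∈ [4/9, 7/12) → index 4
j=6: u_6=2/3 ∈ [23/36, 31/36) → index 6
j=7: u_7=7/9 ∈ [23/36, 31/36) → index 6
j=8: u_8=8/9 ∈ [31/36, 1) → index 8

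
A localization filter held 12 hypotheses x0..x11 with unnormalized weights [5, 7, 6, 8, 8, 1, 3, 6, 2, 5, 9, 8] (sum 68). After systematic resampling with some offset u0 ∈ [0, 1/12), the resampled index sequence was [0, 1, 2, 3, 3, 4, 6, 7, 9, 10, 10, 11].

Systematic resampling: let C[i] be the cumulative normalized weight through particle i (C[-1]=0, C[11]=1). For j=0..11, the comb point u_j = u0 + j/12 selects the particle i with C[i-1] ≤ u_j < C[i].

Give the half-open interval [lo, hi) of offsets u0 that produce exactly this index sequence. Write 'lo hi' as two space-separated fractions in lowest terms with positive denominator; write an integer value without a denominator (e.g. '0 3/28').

1/68 5/102

C = [5/68, 3/17, 9/34, 13/34, 1/2, 35/68, 19/34, 11/17, 23/34, 3/4, 15/17, 1]
j=0 picked index 0: u0 ∈ [0, 5/68)
j=1 picked index 1: u0 ∈ [-1/102, 19/204)
j=2 picked index 2: u0 ∈ [1/102, 5/51)
j=3 picked index 3: u0 ∈ [1/68, 9/68)
j=4 picked index 3: u0 ∈ [-7/102, 5/102)
j=5 picked index 4: u0 ∈ [-7/204, 1/12)
j=6 picked index 6: u0 ∈ [1/68, 1/17)
j=7 picked index 7: u0 ∈ [-5/204, 13/204)
j=8 picked index 9: u0 ∈ [1/102, 1/12)
j=9 picked index 10: u0 ∈ [0, 9/68)
j=10 picked index 10: u0 ∈ [-1/12, 5/102)
j=11 picked index 11: u0 ∈ [-7/204, 1/12)
intersection: [1/68, 5/102)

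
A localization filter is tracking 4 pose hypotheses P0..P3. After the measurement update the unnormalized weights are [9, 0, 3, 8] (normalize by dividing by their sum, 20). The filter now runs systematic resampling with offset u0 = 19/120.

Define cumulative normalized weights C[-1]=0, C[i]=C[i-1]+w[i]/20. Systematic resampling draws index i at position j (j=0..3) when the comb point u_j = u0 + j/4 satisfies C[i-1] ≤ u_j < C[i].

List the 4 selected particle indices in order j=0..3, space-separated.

C = [9/20, 9/20, 3/5, 1]
j=0: u_0=19/120 ∈ [0, 9/20) → index 0
j=1: u_1=49/120 ∈ [0, 9/20) → index 0
j=2: u_2=79/120 ∈ [3/5, 1) → index 3
j=3: u_3=109/120 ∈ [3/5, 1) → index 3

0 0 3 3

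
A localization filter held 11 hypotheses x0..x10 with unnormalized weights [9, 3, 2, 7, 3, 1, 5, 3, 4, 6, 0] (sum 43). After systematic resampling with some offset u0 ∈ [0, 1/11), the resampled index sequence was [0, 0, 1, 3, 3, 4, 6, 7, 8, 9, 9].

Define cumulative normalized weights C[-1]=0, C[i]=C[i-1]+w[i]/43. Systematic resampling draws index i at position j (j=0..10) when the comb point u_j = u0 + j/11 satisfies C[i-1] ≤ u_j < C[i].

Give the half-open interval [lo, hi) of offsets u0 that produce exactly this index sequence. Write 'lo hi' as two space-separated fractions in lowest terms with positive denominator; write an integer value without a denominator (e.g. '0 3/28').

C = [9/43, 12/43, 14/43, 21/43, 24/43, 25/43, 30/43, 33/43, 37/43, 1, 1]
j=0 picked index 0: u0 ∈ [0, 9/43)
j=1 picked index 0: u0 ∈ [-1/11, 56/473)
j=2 picked index 1: u0 ∈ [13/473, 46/473)
j=3 picked index 3: u0 ∈ [25/473, 102/473)
j=4 picked index 3: u0 ∈ [-18/473, 59/473)
j=5 picked index 4: u0 ∈ [16/473, 49/473)
j=6 picked index 6: u0 ∈ [17/473, 72/473)
j=7 picked index 7: u0 ∈ [29/473, 62/473)
j=8 picked index 8: u0 ∈ [19/473, 63/473)
j=9 picked index 9: u0 ∈ [20/473, 2/11)
j=10 picked index 9: u0 ∈ [-23/473, 1/11)
intersection: [29/473, 1/11)

29/473 1/11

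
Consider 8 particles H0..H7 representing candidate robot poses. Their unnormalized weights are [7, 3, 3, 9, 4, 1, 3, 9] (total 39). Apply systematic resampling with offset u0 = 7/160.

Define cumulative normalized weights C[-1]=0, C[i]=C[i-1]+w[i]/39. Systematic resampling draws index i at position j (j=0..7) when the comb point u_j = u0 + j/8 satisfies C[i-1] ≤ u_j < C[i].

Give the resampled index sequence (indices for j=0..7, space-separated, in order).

0 0 2 3 3 5 7 7

C = [7/39, 10/39, 1/3, 22/39, 2/3, 9/13, 10/13, 1]
j=0: u_0=7/160 ∈ [0, 7/39) → index 0
j=1: u_1=27/160 ∈ [0, 7/39) → index 0
j=2: u_2=47/160 ∈ [10/39, 1/3) → index 2
j=3: u_3=67/160 ∈ [1/3, 22/39) → index 3
j=4: u_4=87/160 ∈ [1/3, 22/39) → index 3
j=5: u_5=107/160 ∈ [2/3, 9/13) → index 5
j=6: u_6=127/160 ∈ [10/13, 1) → index 7
j=7: u_7=147/160 ∈ [10/13, 1) → index 7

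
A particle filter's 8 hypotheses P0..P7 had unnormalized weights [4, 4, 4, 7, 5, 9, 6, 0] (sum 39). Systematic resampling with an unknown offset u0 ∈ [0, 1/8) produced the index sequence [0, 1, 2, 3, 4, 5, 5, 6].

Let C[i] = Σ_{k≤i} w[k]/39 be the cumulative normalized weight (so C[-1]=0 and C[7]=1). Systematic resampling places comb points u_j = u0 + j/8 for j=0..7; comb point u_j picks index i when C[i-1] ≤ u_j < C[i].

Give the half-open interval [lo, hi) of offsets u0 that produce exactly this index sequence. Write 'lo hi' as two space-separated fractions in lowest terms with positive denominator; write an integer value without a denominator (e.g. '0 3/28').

C = [4/39, 8/39, 4/13, 19/39, 8/13, 11/13, 1, 1]
j=0 picked index 0: u0 ∈ [0, 4/39)
j=1 picked index 1: u0 ∈ [-7/312, 25/312)
j=2 picked index 2: u0 ∈ [-7/156, 3/52)
j=3 picked index 3: u0 ∈ [-7/104, 35/312)
j=4 picked index 4: u0 ∈ [-1/78, 3/26)
j=5 picked index 5: u0 ∈ [-1/104, 23/104)
j=6 picked index 5: u0 ∈ [-7/52, 5/52)
j=7 picked index 6: u0 ∈ [-3/104, 1/8)
intersection: [0, 3/52)

0 3/52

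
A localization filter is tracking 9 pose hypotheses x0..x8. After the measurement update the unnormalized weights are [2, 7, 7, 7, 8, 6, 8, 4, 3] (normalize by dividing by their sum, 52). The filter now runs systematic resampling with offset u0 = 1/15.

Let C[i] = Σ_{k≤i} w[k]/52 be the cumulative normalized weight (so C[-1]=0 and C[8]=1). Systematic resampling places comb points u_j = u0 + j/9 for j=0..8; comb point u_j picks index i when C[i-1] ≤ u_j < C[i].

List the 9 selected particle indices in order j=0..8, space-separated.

1 2 2 3 4 5 6 6 8

C = [1/26, 9/52, 4/13, 23/52, 31/52, 37/52, 45/52, 49/52, 1]
j=0: u_0=1/15 ∈ [1/26, 9/52) → index 1
j=1: u_1=8/45 ∈ [9/52, 4/13) → index 2
j=2: u_2=13/45 ∈ [9/52, 4/13) → index 2
j=3: u_3=2/5 ∈ [4/13, 23/52) → index 3
j=4: u_4=23/45 ∈ [23/52, 31/52) → index 4
j=5: u_5=28/45 ∈ [31/52, 37/52) → index 5
j=6: u_6=11/15 ∈ [37/52, 45/52) → index 6
j=7: u_7=38/45 ∈ [37/52, 45/52) → index 6
j=8: u_8=43/45 ∈ [49/52, 1) → index 8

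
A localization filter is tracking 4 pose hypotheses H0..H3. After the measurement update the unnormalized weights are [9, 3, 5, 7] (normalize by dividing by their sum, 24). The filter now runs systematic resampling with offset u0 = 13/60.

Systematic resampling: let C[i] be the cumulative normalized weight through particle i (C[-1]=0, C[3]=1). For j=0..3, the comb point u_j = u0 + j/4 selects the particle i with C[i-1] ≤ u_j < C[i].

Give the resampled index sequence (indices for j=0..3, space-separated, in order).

C = [3/8, 1/2, 17/24, 1]
j=0: u_0=13/60 ∈ [0, 3/8) → index 0
j=1: u_1=7/15 ∈ [3/8, 1/2) → index 1
j=2: u_2=43/60 ∈ [17/24, 1) → index 3
j=3: u_3=29/30 ∈ [17/24, 1) → index 3

0 1 3 3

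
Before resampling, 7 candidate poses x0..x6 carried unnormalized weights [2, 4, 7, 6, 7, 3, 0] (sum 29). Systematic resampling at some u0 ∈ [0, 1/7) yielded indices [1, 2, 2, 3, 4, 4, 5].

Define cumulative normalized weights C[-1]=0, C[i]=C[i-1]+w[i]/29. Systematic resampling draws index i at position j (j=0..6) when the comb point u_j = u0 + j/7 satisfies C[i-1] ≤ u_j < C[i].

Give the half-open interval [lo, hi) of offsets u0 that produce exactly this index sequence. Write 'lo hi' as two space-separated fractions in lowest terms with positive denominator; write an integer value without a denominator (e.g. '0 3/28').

C = [2/29, 6/29, 13/29, 19/29, 26/29, 1, 1]
j=0 picked index 1: u0 ∈ [2/29, 6/29)
j=1 picked index 2: u0 ∈ [13/203, 62/203)
j=2 picked index 2: u0 ∈ [-16/203, 33/203)
j=3 picked index 3: u0 ∈ [4/203, 46/203)
j=4 picked index 4: u0 ∈ [17/203, 66/203)
j=5 picked index 4: u0 ∈ [-12/203, 37/203)
j=6 picked index 5: u0 ∈ [8/203, 1/7)
intersection: [17/203, 1/7)

17/203 1/7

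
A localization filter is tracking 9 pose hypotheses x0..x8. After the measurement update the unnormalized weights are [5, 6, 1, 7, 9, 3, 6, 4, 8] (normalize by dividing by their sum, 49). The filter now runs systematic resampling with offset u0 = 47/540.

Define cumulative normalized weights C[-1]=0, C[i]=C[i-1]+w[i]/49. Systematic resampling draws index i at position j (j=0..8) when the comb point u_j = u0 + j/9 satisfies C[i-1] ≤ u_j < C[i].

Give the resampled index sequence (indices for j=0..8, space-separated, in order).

0 1 3 4 4 6 6 8 8

C = [5/49, 11/49, 12/49, 19/49, 4/7, 31/49, 37/49, 41/49, 1]
j=0: u_0=47/540 ∈ [0, 5/49) → index 0
j=1: u_1=107/540 ∈ [5/49, 11/49) → index 1
j=2: u_2=167/540 ∈ [12/49, 19/49) → index 3
j=3: u_3=227/540 ∈ [19/49, 4/7) → index 4
j=4: u_4=287/540 ∈ [19/49, 4/7) → index 4
j=5: u_5=347/540 ∈ [31/49, 37/49) → index 6
j=6: u_6=407/540 ∈ [31/49, 37/49) → index 6
j=7: u_7=467/540 ∈ [41/49, 1) → index 8
j=8: u_8=527/540 ∈ [41/49, 1) → index 8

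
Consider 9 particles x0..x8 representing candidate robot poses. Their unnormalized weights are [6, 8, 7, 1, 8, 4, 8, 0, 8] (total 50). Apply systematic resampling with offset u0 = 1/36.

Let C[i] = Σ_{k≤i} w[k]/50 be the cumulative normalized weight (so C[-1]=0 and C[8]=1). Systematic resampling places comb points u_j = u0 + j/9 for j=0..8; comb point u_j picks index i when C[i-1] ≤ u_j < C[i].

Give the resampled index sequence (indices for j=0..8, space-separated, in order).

C = [3/25, 7/25, 21/50, 11/25, 3/5, 17/25, 21/25, 21/25, 1]
j=0: u_0=1/36 ∈ [0, 3/25) → index 0
j=1: u_1=5/36 ∈ [3/25, 7/25) → index 1
j=2: u_2=1/4 ∈ [3/25, 7/25) → index 1
j=3: u_3=13/36 ∈ [7/25, 21/50) → index 2
j=4: u_4=17/36 ∈ [11/25, 3/5) → index 4
j=5: u_5=7/12 ∈ [11/25, 3/5) → index 4
j=6: u_6=25/36 ∈ [17/25, 21/25) → index 6
j=7: u_7=29/36 ∈ [17/25, 21/25) → index 6
j=8: u_8=11/12 ∈ [21/25, 1) → index 8

0 1 1 2 4 4 6 6 8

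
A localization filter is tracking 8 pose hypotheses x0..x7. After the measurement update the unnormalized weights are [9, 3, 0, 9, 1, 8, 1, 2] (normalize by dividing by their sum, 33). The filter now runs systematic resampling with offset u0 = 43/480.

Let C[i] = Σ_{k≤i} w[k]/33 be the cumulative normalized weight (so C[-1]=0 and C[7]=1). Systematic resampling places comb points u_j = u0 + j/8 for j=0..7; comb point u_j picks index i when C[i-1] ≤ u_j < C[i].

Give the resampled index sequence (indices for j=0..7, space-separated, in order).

0 0 1 3 3 5 5 7

C = [3/11, 4/11, 4/11, 7/11, 2/3, 10/11, 31/33, 1]
j=0: u_0=43/480 ∈ [0, 3/11) → index 0
j=1: u_1=103/480 ∈ [0, 3/11) → index 0
j=2: u_2=163/480 ∈ [3/11, 4/11) → index 1
j=3: u_3=223/480 ∈ [4/11, 7/11) → index 3
j=4: u_4=283/480 ∈ [4/11, 7/11) → index 3
j=5: u_5=343/480 ∈ [2/3, 10/11) → index 5
j=6: u_6=403/480 ∈ [2/3, 10/11) → index 5
j=7: u_7=463/480 ∈ [31/33, 1) → index 7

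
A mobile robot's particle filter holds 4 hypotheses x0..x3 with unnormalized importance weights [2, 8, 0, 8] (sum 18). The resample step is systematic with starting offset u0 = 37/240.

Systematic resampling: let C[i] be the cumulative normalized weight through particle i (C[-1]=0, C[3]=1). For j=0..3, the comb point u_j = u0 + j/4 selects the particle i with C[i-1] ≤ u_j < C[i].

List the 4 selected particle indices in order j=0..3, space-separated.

C = [1/9, 5/9, 5/9, 1]
j=0: u_0=37/240 ∈ [1/9, 5/9) → index 1
j=1: u_1=97/240 ∈ [1/9, 5/9) → index 1
j=2: u_2=157/240 ∈ [5/9, 1) → index 3
j=3: u_3=217/240 ∈ [5/9, 1) → index 3

1 1 3 3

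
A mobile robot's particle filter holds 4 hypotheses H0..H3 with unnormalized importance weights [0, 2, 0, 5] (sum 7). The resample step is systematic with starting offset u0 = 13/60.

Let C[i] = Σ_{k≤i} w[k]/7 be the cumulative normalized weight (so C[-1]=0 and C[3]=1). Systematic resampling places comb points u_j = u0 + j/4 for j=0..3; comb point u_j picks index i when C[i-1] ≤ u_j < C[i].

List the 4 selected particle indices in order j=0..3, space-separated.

C = [0, 2/7, 2/7, 1]
j=0: u_0=13/60 ∈ [0, 2/7) → index 1
j=1: u_1=7/15 ∈ [2/7, 1) → index 3
j=2: u_2=43/60 ∈ [2/7, 1) → index 3
j=3: u_3=29/30 ∈ [2/7, 1) → index 3

1 3 3 3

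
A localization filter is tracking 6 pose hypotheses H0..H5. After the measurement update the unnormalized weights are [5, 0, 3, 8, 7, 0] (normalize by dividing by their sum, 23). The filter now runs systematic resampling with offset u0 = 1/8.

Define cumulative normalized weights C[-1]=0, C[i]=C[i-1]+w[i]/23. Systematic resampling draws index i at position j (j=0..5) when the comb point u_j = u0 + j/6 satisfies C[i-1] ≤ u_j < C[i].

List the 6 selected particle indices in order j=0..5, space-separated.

0 2 3 3 4 4

C = [5/23, 5/23, 8/23, 16/23, 1, 1]
j=0: u_0=1/8 ∈ [0, 5/23) → index 0
j=1: u_1=7/24 ∈ [5/23, 8/23) → index 2
j=2: u_2=11/24 ∈ [8/23, 16/23) → index 3
j=3: u_3=5/8 ∈ [8/23, 16/23) → index 3
j=4: u_4=19/24 ∈ [16/23, 1) → index 4
j=5: u_5=23/24 ∈ [16/23, 1) → index 4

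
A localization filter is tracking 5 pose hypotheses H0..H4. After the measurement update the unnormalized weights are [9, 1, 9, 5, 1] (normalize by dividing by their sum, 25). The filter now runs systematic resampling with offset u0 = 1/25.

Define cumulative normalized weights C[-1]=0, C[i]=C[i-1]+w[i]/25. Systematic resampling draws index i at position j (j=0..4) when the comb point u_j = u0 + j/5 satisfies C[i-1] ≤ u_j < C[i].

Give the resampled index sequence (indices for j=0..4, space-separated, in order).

0 0 2 2 3

C = [9/25, 2/5, 19/25, 24/25, 1]
j=0: u_0=1/25 ∈ [0, 9/25) → index 0
j=1: u_1=6/25 ∈ [0, 9/25) → index 0
j=2: u_2=11/25 ∈ [2/5, 19/25) → index 2
j=3: u_3=16/25 ∈ [2/5, 19/25) → index 2
j=4: u_4=21/25 ∈ [19/25, 24/25) → index 3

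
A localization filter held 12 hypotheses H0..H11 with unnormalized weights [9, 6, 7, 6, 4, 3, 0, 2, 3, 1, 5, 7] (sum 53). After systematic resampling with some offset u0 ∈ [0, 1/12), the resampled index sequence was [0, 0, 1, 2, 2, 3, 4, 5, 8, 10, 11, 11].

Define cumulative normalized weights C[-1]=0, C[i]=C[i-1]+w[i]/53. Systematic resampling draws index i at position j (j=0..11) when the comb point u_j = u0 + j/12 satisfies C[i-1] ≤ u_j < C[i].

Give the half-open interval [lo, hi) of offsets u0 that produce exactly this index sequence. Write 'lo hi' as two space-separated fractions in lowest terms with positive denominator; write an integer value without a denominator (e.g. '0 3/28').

C = [9/53, 15/53, 22/53, 28/53, 32/53, 35/53, 35/53, 37/53, 40/53, 41/53, 46/53, 1]
j=0 picked index 0: u0 ∈ [0, 9/53)
j=1 picked index 0: u0 ∈ [-1/12, 55/636)
j=2 picked index 1: u0 ∈ [1/318, 37/318)
j=3 picked index 2: u0 ∈ [7/212, 35/212)
j=4 picked index 2: u0 ∈ [-8/159, 13/159)
j=5 picked index 3: u0 ∈ [-1/636, 71/636)
j=6 picked index 4: u0 ∈ [3/106, 11/106)
j=7 picked index 5: u0 ∈ [13/636, 49/636)
j=8 picked index 8: u0 ∈ [5/159, 14/159)
j=9 picked index 10: u0 ∈ [5/212, 25/212)
j=10 picked index 11: u0 ∈ [11/318, 1/6)
j=11 picked index 11: u0 ∈ [-31/636, 1/12)
intersection: [11/318, 49/636)

11/318 49/636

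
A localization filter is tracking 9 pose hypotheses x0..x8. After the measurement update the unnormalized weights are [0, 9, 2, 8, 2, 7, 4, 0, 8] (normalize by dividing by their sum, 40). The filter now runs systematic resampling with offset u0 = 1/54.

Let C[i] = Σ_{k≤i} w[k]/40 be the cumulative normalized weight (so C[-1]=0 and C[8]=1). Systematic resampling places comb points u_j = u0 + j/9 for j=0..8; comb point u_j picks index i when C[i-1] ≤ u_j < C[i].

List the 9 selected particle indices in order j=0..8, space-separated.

1 1 2 3 3 5 5 6 8

C = [0, 9/40, 11/40, 19/40, 21/40, 7/10, 4/5, 4/5, 1]
j=0: u_0=1/54 ∈ [0, 9/40) → index 1
j=1: u_1=7/54 ∈ [0, 9/40) → index 1
j=2: u_2=13/54 ∈ [9/40, 11/40) → index 2
j=3: u_3=19/54 ∈ [11/40, 19/40) → index 3
j=4: u_4=25/54 ∈ [11/40, 19/40) → index 3
j=5: u_5=31/54 ∈ [21/40, 7/10) → index 5
j=6: u_6=37/54 ∈ [21/40, 7/10) → index 5
j=7: u_7=43/54 ∈ [7/10, 4/5) → index 6
j=8: u_8=49/54 ∈ [4/5, 1) → index 8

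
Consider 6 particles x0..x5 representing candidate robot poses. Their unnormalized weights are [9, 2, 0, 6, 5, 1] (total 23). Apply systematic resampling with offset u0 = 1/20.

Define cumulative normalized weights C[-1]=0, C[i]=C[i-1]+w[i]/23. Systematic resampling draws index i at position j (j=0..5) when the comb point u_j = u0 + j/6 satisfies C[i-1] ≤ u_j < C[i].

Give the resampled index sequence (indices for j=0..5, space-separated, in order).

0 0 0 3 3 4

C = [9/23, 11/23, 11/23, 17/23, 22/23, 1]
j=0: u_0=1/20 ∈ [0, 9/23) → index 0
j=1: u_1=13/60 ∈ [0, 9/23) → index 0
j=2: u_2=23/60 ∈ [0, 9/23) → index 0
j=3: u_3=11/20 ∈ [11/23, 17/23) → index 3
j=4: u_4=43/60 ∈ [11/23, 17/23) → index 3
j=5: u_5=53/60 ∈ [17/23, 22/23) → index 4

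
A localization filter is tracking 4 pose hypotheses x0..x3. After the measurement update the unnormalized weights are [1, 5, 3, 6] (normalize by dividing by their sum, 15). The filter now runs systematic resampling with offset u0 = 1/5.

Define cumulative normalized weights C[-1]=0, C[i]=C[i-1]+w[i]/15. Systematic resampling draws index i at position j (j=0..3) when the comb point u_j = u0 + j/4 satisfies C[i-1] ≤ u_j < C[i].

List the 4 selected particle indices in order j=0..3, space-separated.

C = [1/15, 2/5, 3/5, 1]
j=0: u_0=1/5 ∈ [1/15, 2/5) → index 1
j=1: u_1=9/20 ∈ [2/5, 3/5) → index 2
j=2: u_2=7/10 ∈ [3/5, 1) → index 3
j=3: u_3=19/20 ∈ [3/5, 1) → index 3

1 2 3 3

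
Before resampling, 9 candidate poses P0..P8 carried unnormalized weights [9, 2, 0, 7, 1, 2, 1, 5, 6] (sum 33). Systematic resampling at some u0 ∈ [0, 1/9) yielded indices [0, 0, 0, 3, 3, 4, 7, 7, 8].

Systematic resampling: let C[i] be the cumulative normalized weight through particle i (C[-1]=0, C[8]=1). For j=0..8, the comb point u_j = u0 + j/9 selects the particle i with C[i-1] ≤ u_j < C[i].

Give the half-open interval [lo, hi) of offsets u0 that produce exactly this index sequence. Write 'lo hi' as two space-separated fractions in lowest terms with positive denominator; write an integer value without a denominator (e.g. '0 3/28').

C = [3/11, 1/3, 1/3, 6/11, 19/33, 7/11, 2/3, 9/11, 1]
j=0 picked index 0: u0 ∈ [0, 3/11)
j=1 picked index 0: u0 ∈ [-1/9, 16/99)
j=2 picked index 0: u0 ∈ [-2/9, 5/99)
j=3 picked index 3: u0 ∈ [0, 7/33)
j=4 picked index 3: u0 ∈ [-1/9, 10/99)
j=5 picked index 4: u0 ∈ [-1/99, 2/99)
j=6 picked index 7: u0 ∈ [0, 5/33)
j=7 picked index 7: u0 ∈ [-1/9, 4/99)
j=8 picked index 8: u0 ∈ [-7/99, 1/9)
intersection: [0, 2/99)

0 2/99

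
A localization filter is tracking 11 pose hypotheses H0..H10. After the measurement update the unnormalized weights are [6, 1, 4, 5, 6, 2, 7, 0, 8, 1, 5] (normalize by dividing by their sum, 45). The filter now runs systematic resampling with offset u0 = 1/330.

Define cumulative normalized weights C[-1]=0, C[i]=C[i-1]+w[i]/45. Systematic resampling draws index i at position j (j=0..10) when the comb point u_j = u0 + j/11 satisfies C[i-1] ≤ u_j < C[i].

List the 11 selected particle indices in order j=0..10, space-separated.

C = [2/15, 7/45, 11/45, 16/45, 22/45, 8/15, 31/45, 31/45, 13/15, 8/9, 1]
j=0: u_0=1/330 ∈ [0, 2/15) → index 0
j=1: u_1=31/330 ∈ [0, 2/15) → index 0
j=2: u_2=61/330 ∈ [7/45, 11/45) → index 2
j=3: u_3=91/330 ∈ [11/45, 16/45) → index 3
j=4: u_4=11/30 ∈ [16/45, 22/45) → index 4
j=5: u_5=151/330 ∈ [16/45, 22/45) → index 4
j=6: u_6=181/330 ∈ [8/15, 31/45) → index 6
j=7: u_7=211/330 ∈ [8/15, 31/45) → index 6
j=8: u_8=241/330 ∈ [31/45, 13/15) → index 8
j=9: u_9=271/330 ∈ [31/45, 13/15) → index 8
j=10: u_10=301/330 ∈ [8/9, 1) → index 10

0 0 2 3 4 4 6 6 8 8 10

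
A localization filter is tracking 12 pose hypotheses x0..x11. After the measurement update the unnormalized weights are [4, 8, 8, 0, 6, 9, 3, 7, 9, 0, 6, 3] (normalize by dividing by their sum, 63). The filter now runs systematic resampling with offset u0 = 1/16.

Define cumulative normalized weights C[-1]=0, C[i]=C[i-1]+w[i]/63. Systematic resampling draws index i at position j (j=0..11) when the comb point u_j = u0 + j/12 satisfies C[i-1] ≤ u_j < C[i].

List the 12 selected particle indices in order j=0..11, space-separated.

C = [4/63, 4/21, 20/63, 20/63, 26/63, 5/9, 38/63, 5/7, 6/7, 6/7, 20/21, 1]
j=0: u_0=1/16 ∈ [0, 4/63) → index 0
j=1: u_1=7/48 ∈ [4/63, 4/21) → index 1
j=2: u_2=11/48 ∈ [4/21, 20/63) → index 2
j=3: u_3=5/16 ∈ [4/21, 20/63) → index 2
j=4: u_4=19/48 ∈ [20/63, 26/63) → index 4
j=5: u_5=23/48 ∈ [26/63, 5/9) → index 5
j=6: u_6=9/16 ∈ [5/9, 38/63) → index 6
j=7: u_7=31/48 ∈ [38/63, 5/7) → index 7
j=8: u_8=35/48 ∈ [5/7, 6/7) → index 8
j=9: u_9=13/16 ∈ [5/7, 6/7) → index 8
j=10: u_10=43/48 ∈ [6/7, 20/21) → index 10
j=11: u_11=47/48 ∈ [20/21, 1) → index 11

0 1 2 2 4 5 6 7 8 8 10 11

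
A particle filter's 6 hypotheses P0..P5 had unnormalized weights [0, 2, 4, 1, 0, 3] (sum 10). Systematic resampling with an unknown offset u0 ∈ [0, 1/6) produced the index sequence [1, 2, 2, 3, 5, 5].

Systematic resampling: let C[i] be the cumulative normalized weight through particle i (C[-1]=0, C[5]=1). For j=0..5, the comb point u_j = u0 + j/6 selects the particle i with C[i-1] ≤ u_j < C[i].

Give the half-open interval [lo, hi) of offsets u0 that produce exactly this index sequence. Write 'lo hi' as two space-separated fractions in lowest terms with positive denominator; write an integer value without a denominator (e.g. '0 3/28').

1/10 1/6

C = [0, 1/5, 3/5, 7/10, 7/10, 1]
j=0 picked index 1: u0 ∈ [0, 1/5)
j=1 picked index 2: u0 ∈ [1/30, 13/30)
j=2 picked index 2: u0 ∈ [-2/15, 4/15)
j=3 picked index 3: u0 ∈ [1/10, 1/5)
j=4 picked index 5: u0 ∈ [1/30, 1/3)
j=5 picked index 5: u0 ∈ [-2/15, 1/6)
intersection: [1/10, 1/6)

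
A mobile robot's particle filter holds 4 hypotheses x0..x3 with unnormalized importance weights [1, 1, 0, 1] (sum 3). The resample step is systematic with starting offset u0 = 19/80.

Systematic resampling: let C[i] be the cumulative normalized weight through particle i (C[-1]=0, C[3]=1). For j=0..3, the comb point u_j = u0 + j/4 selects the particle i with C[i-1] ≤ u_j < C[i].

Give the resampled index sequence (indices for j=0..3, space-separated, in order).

0 1 3 3

C = [1/3, 2/3, 2/3, 1]
j=0: u_0=19/80 ∈ [0, 1/3) → index 0
j=1: u_1=39/80 ∈ [1/3, 2/3) → index 1
j=2: u_2=59/80 ∈ [2/3, 1) → index 3
j=3: u_3=79/80 ∈ [2/3, 1) → index 3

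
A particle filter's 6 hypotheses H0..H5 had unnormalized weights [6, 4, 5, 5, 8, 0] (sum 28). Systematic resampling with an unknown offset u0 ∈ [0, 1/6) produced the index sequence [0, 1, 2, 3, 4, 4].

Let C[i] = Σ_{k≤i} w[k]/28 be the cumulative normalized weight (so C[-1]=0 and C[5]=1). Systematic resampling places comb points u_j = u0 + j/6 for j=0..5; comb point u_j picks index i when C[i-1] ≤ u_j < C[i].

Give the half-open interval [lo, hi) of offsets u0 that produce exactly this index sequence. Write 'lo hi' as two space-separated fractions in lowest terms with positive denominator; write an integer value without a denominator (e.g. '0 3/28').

C = [3/14, 5/14, 15/28, 5/7, 1, 1]
j=0 picked index 0: u0 ∈ [0, 3/14)
j=1 picked index 1: u0 ∈ [1/21, 4/21)
j=2 picked index 2: u0 ∈ [1/42, 17/84)
j=3 picked index 3: u0 ∈ [1/28, 3/14)
j=4 picked index 4: u0 ∈ [1/21, 1/3)
j=5 picked index 4: u0 ∈ [-5/42, 1/6)
intersection: [1/21, 1/6)

1/21 1/6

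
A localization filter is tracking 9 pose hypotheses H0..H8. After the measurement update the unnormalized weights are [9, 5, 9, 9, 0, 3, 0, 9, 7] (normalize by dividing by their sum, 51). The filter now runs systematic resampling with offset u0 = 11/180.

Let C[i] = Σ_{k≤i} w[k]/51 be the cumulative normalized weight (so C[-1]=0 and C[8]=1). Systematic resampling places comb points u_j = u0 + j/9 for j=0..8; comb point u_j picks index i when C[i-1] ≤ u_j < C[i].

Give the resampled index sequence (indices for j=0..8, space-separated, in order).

C = [3/17, 14/51, 23/51, 32/51, 32/51, 35/51, 35/51, 44/51, 1]
j=0: u_0=11/180 ∈ [0, 3/17) → index 0
j=1: u_1=31/180 ∈ [0, 3/17) → index 0
j=2: u_2=17/60 ∈ [14/51, 23/51) → index 2
j=3: u_3=71/180 ∈ [14/51, 23/51) → index 2
j=4: u_4=91/180 ∈ [23/51, 32/51) → index 3
j=5: u_5=37/60 ∈ [23/51, 32/51) → index 3
j=6: u_6=131/180 ∈ [35/51, 44/51) → index 7
j=7: u_7=151/180 ∈ [35/51, 44/51) → index 7
j=8: u_8=19/20 ∈ [44/51, 1) → index 8

0 0 2 2 3 3 7 7 8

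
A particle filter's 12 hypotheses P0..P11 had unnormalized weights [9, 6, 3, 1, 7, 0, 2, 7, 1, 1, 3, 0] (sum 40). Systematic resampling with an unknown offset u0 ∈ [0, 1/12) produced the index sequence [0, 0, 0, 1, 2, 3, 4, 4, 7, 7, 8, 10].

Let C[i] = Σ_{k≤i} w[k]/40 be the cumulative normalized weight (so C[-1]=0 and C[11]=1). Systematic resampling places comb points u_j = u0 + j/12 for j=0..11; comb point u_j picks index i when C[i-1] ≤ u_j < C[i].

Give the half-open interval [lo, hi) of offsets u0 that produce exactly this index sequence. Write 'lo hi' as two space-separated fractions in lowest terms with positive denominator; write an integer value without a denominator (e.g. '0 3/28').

1/24 7/120

C = [9/40, 3/8, 9/20, 19/40, 13/20, 13/20, 7/10, 7/8, 9/10, 37/40, 1, 1]
j=0 picked index 0: u0 ∈ [0, 9/40)
j=1 picked index 0: u0 ∈ [-1/12, 17/120)
j=2 picked index 0: u0 ∈ [-1/6, 7/120)
j=3 picked index 1: u0 ∈ [-1/40, 1/8)
j=4 picked index 2: u0 ∈ [1/24, 7/60)
j=5 picked index 3: u0 ∈ [1/30, 7/120)
j=6 picked index 4: u0 ∈ [-1/40, 3/20)
j=7 picked index 4: u0 ∈ [-13/120, 1/15)
j=8 picked index 7: u0 ∈ [1/30, 5/24)
j=9 picked index 7: u0 ∈ [-1/20, 1/8)
j=10 picked index 8: u0 ∈ [1/24, 1/15)
j=11 picked index 10: u0 ∈ [1/120, 1/12)
intersection: [1/24, 7/120)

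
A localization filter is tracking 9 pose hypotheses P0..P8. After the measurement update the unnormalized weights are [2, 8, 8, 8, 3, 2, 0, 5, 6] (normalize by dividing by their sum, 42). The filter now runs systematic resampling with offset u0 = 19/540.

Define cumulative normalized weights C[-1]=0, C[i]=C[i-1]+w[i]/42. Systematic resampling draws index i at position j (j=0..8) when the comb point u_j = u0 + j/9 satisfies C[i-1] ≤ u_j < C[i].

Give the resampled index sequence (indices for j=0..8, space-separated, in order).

0 1 2 2 3 3 5 7 8

C = [1/21, 5/21, 3/7, 13/21, 29/42, 31/42, 31/42, 6/7, 1]
j=0: u_0=19/540 ∈ [0, 1/21) → index 0
j=1: u_1=79/540 ∈ [1/21, 5/21) → index 1
j=2: u_2=139/540 ∈ [5/21, 3/7) → index 2
j=3: u_3=199/540 ∈ [5/21, 3/7) → index 2
j=4: u_4=259/540 ∈ [3/7, 13/21) → index 3
j=5: u_5=319/540 ∈ [3/7, 13/21) → index 3
j=6: u_6=379/540 ∈ [29/42, 31/42) → index 5
j=7: u_7=439/540 ∈ [31/42, 6/7) → index 7
j=8: u_8=499/540 ∈ [6/7, 1) → index 8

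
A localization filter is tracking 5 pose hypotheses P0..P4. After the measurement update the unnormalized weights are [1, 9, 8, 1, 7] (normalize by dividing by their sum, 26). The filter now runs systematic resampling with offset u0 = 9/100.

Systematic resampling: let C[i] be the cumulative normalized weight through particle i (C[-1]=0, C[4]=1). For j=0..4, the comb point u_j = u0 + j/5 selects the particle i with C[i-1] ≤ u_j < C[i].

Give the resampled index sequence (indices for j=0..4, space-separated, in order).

C = [1/26, 5/13, 9/13, 19/26, 1]
j=0: u_0=9/100 ∈ [1/26, 5/13) → index 1
j=1: u_1=29/100 ∈ [1/26, 5/13) → index 1
j=2: u_2=49/100 ∈ [5/13, 9/13) → index 2
j=3: u_3=69/100 ∈ [5/13, 9/13) → index 2
j=4: u_4=89/100 ∈ [19/26, 1) → index 4

1 1 2 2 4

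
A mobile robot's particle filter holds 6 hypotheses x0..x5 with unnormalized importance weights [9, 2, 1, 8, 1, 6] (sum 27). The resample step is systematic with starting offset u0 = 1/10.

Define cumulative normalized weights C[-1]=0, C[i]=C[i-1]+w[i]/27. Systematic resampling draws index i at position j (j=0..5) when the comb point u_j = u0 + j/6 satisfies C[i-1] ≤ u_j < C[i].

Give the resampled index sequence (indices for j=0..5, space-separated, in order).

0 0 2 3 4 5

C = [1/3, 11/27, 4/9, 20/27, 7/9, 1]
j=0: u_0=1/10 ∈ [0, 1/3) → index 0
j=1: u_1=4/15 ∈ [0, 1/3) → index 0
j=2: u_2=13/30 ∈ [11/27, 4/9) → index 2
j=3: u_3=3/5 ∈ [4/9, 20/27) → index 3
j=4: u_4=23/30 ∈ [20/27, 7/9) → index 4
j=5: u_5=14/15 ∈ [7/9, 1) → index 5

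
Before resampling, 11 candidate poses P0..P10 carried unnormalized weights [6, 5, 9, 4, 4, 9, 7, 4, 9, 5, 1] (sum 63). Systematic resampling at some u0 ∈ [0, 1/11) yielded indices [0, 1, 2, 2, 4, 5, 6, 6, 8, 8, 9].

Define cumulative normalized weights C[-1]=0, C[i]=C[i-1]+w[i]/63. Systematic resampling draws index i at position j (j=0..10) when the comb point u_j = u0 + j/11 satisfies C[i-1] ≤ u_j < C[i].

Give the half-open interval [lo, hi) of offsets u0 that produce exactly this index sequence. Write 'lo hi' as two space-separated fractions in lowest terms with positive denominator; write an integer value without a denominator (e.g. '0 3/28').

C = [2/21, 11/63, 20/63, 8/21, 4/9, 37/63, 44/63, 16/21, 19/21, 62/63, 1]
j=0 picked index 0: u0 ∈ [0, 2/21)
j=1 picked index 1: u0 ∈ [1/231, 58/693)
j=2 picked index 2: u0 ∈ [-5/693, 94/693)
j=3 picked index 2: u0 ∈ [-68/693, 31/693)
j=4 picked index 4: u0 ∈ [4/231, 8/99)
j=5 picked index 5: u0 ∈ [-1/99, 92/693)
j=6 picked index 6: u0 ∈ [29/693, 106/693)
j=7 picked index 6: u0 ∈ [-34/693, 43/693)
j=8 picked index 8: u0 ∈ [8/231, 41/231)
j=9 picked index 8: u0 ∈ [-13/231, 20/231)
j=10 picked index 9: u0 ∈ [-1/231, 52/693)
intersection: [29/693, 31/693)

29/693 31/693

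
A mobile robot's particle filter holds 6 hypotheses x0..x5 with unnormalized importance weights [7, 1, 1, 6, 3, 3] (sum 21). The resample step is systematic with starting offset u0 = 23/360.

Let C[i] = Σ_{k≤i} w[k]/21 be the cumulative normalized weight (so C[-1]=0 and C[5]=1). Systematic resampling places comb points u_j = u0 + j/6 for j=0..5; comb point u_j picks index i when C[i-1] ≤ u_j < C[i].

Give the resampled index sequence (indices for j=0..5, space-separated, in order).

C = [1/3, 8/21, 3/7, 5/7, 6/7, 1]
j=0: u_0=23/360 ∈ [0, 1/3) → index 0
j=1: u_1=83/360 ∈ [0, 1/3) → index 0
j=2: u_2=143/360 ∈ [8/21, 3/7) → index 2
j=3: u_3=203/360 ∈ [3/7, 5/7) → index 3
j=4: u_4=263/360 ∈ [5/7, 6/7) → index 4
j=5: u_5=323/360 ∈ [6/7, 1) → index 5

0 0 2 3 4 5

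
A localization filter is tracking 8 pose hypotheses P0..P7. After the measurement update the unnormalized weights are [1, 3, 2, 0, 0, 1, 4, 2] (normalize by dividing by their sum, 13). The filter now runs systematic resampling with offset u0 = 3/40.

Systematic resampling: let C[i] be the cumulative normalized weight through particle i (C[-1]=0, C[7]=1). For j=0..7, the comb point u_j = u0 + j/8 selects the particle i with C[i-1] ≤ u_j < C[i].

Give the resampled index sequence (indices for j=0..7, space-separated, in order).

C = [1/13, 4/13, 6/13, 6/13, 6/13, 7/13, 11/13, 1]
j=0: u_0=3/40 ∈ [0, 1/13) → index 0
j=1: u_1=1/5 ∈ [1/13, 4/13) → index 1
j=2: u_2=13/40 ∈ [4/13, 6/13) → index 2
j=3: u_3=9/20 ∈ [4/13, 6/13) → index 2
j=4: u_4=23/40 ∈ [7/13, 11/13) → index 6
j=5: u_5=7/10 ∈ [7/13, 11/13) → index 6
j=6: u_6=33/40 ∈ [7/13, 11/13) → index 6
j=7: u_7=19/20 ∈ [11/13, 1) → index 7

0 1 2 2 6 6 6 7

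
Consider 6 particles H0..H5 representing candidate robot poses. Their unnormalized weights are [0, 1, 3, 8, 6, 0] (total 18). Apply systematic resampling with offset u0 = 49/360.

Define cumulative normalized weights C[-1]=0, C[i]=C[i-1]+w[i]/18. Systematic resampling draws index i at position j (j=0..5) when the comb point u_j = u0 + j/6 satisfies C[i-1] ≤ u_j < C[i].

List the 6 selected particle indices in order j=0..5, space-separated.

C = [0, 1/18, 2/9, 2/3, 1, 1]
j=0: u_0=49/360 ∈ [1/18, 2/9) → index 2
j=1: u_1=109/360 ∈ [2/9, 2/3) → index 3
j=2: u_2=169/360 ∈ [2/9, 2/3) → index 3
j=3: u_3=229/360 ∈ [2/9, 2/3) → index 3
j=4: u_4=289/360 ∈ [2/3, 1) → index 4
j=5: u_5=349/360 ∈ [2/3, 1) → index 4

2 3 3 3 4 4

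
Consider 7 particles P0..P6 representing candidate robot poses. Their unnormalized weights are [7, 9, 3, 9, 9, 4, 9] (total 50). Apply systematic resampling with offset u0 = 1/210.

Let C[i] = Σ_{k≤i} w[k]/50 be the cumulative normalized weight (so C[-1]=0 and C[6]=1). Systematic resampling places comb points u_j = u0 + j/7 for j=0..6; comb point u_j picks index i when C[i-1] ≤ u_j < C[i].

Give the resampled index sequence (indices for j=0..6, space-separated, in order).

0 1 1 3 4 4 6

C = [7/50, 8/25, 19/50, 14/25, 37/50, 41/50, 1]
j=0: u_0=1/210 ∈ [0, 7/50) → index 0
j=1: u_1=31/210 ∈ [7/50, 8/25) → index 1
j=2: u_2=61/210 ∈ [7/50, 8/25) → index 1
j=3: u_3=13/30 ∈ [19/50, 14/25) → index 3
j=4: u_4=121/210 ∈ [14/25, 37/50) → index 4
j=5: u_5=151/210 ∈ [14/25, 37/50) → index 4
j=6: u_6=181/210 ∈ [41/50, 1) → index 6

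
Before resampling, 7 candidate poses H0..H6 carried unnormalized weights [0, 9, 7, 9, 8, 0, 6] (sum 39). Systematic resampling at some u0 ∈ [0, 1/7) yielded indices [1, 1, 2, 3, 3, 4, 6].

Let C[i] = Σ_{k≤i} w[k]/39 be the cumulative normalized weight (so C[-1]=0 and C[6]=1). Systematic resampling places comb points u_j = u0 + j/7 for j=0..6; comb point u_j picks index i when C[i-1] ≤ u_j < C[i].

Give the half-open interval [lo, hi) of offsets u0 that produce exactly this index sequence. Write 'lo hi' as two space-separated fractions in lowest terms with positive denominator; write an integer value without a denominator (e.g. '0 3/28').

0 19/273

C = [0, 3/13, 16/39, 25/39, 11/13, 11/13, 1]
j=0 picked index 1: u0 ∈ [0, 3/13)
j=1 picked index 1: u0 ∈ [-1/7, 8/91)
j=2 picked index 2: u0 ∈ [-5/91, 34/273)
j=3 picked index 3: u0 ∈ [-5/273, 58/273)
j=4 picked index 3: u0 ∈ [-44/273, 19/273)
j=5 picked index 4: u0 ∈ [-20/273, 12/91)
j=6 picked index 6: u0 ∈ [-1/91, 1/7)
intersection: [0, 19/273)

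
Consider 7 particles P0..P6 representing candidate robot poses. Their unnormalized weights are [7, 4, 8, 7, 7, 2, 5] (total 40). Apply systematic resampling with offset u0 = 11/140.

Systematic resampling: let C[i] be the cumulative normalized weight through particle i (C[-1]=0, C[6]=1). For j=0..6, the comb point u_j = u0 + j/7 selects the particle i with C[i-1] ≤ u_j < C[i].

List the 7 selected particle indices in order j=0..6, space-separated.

C = [7/40, 11/40, 19/40, 13/20, 33/40, 7/8, 1]
j=0: u_0=11/140 ∈ [0, 7/40) → index 0
j=1: u_1=31/140 ∈ [7/40, 11/40) → index 1
j=2: u_2=51/140 ∈ [11/40, 19/40) → index 2
j=3: u_3=71/140 ∈ [19/40, 13/20) → index 3
j=4: u_4=13/20 ∈ [13/20, 33/40) → index 4
j=5: u_5=111/140 ∈ [13/20, 33/40) → index 4
j=6: u_6=131/140 ∈ [7/8, 1) → index 6

0 1 2 3 4 4 6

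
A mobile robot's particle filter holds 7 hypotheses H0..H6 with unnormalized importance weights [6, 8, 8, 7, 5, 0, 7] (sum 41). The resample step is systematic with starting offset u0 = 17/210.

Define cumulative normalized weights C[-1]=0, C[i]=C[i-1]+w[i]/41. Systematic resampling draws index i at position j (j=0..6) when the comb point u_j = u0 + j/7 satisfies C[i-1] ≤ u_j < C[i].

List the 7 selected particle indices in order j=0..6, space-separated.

0 1 2 2 3 4 6

C = [6/41, 14/41, 22/41, 29/41, 34/41, 34/41, 1]
j=0: u_0=17/210 ∈ [0, 6/41) → index 0
j=1: u_1=47/210 ∈ [6/41, 14/41) → index 1
j=2: u_2=11/30 ∈ [14/41, 22/41) → index 2
j=3: u_3=107/210 ∈ [14/41, 22/41) → index 2
j=4: u_4=137/210 ∈ [22/41, 29/41) → index 3
j=5: u_5=167/210 ∈ [29/41, 34/41) → index 4
j=6: u_6=197/210 ∈ [34/41, 1) → index 6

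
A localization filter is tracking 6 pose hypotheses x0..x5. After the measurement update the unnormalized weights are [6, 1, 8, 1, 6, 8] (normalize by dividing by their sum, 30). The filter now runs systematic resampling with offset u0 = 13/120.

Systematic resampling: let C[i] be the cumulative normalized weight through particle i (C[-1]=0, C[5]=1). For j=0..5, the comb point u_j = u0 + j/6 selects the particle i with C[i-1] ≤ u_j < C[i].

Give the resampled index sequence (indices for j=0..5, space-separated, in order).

C = [1/5, 7/30, 1/2, 8/15, 11/15, 1]
j=0: u_0=13/120 ∈ [0, 1/5) → index 0
j=1: u_1=11/40 ∈ [7/30, 1/2) → index 2
j=2: u_2=53/120 ∈ [7/30, 1/2) → index 2
j=3: u_3=73/120 ∈ [8/15, 11/15) → index 4
j=4: u_4=31/40 ∈ [11/15, 1) → index 5
j=5: u_5=113/120 ∈ [11/15, 1) → index 5

0 2 2 4 5 5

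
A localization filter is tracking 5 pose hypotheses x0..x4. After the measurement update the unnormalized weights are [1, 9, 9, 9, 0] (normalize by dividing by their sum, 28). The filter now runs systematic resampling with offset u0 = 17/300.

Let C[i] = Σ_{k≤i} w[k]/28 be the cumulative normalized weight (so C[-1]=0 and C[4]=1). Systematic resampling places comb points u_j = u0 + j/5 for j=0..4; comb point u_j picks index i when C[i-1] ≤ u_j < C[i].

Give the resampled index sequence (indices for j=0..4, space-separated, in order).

1 1 2 2 3

C = [1/28, 5/14, 19/28, 1, 1]
j=0: u_0=17/300 ∈ [1/28, 5/14) → index 1
j=1: u_1=77/300 ∈ [1/28, 5/14) → index 1
j=2: u_2=137/300 ∈ [5/14, 19/28) → index 2
j=3: u_3=197/300 ∈ [5/14, 19/28) → index 2
j=4: u_4=257/300 ∈ [19/28, 1) → index 3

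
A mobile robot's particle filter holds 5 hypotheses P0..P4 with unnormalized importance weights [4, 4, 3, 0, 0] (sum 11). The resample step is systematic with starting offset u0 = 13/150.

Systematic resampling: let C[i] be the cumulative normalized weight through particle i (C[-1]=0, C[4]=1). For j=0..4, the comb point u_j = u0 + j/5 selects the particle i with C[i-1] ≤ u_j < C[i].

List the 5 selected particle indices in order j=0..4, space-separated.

C = [4/11, 8/11, 1, 1, 1]
j=0: u_0=13/150 ∈ [0, 4/11) → index 0
j=1: u_1=43/150 ∈ [0, 4/11) → index 0
j=2: u_2=73/150 ∈ [4/11, 8/11) → index 1
j=3: u_3=103/150 ∈ [4/11, 8/11) → index 1
j=4: u_4=133/150 ∈ [8/11, 1) → index 2

0 0 1 1 2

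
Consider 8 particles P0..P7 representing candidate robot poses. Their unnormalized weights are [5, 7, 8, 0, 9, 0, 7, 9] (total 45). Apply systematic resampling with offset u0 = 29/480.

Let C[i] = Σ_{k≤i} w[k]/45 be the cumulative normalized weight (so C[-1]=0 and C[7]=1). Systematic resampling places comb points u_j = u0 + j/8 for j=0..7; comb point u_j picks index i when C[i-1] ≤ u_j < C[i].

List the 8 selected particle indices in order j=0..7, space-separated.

0 1 2 2 4 6 7 7

C = [1/9, 4/15, 4/9, 4/9, 29/45, 29/45, 4/5, 1]
j=0: u_0=29/480 ∈ [0, 1/9) → index 0
j=1: u_1=89/480 ∈ [1/9, 4/15) → index 1
j=2: u_2=149/480 ∈ [4/15, 4/9) → index 2
j=3: u_3=209/480 ∈ [4/15, 4/9) → index 2
j=4: u_4=269/480 ∈ [4/9, 29/45) → index 4
j=5: u_5=329/480 ∈ [29/45, 4/5) → index 6
j=6: u_6=389/480 ∈ [4/5, 1) → index 7
j=7: u_7=449/480 ∈ [4/5, 1) → index 7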